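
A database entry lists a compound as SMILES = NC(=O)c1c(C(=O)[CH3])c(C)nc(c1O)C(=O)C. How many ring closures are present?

In SMILES, each pair of matching ring-closure digits denotes one ring-closing bond; the number of such bonds equals the number of independent rings.
Ring-closure bonds here: 1.

1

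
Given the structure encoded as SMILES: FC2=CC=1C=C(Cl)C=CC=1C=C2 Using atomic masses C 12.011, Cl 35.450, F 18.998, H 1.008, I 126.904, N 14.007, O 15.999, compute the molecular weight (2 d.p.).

180.61 g/mol

First, the molecular formula is C10H6ClF (counting implicit H from valence).
  C: 10 × 12.011 = 120.110
  Cl: 1 × 35.450 = 35.450
  F: 1 × 18.998 = 18.998
  H: 6 × 1.008 = 6.048
Sum: 10×12.011 + 1×35.450 + 1×18.998 + 6×1.008 = 180.606 → 180.61 g/mol.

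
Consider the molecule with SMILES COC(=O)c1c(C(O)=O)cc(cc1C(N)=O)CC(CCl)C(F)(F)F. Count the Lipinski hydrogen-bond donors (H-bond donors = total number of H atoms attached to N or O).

3

Donors: find every N or O and count the H atoms it carries.
  atom 2 (O): bond orders sum to 2 → 0 H
  atom 4 (O): bond orders sum to 2 → 0 H
  atom 8 (O): bond orders sum to 1 → 1 H
  atom 9 (O): bond orders sum to 2 → 0 H
  atom 15 (N): bond orders sum to 1 → 2 H
  atom 16 (O): bond orders sum to 2 → 0 H
Lipinski HBD = 3.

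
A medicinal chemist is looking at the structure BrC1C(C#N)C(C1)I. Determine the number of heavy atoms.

Every atom symbol written in the SMILES (organic subset) is one heavy atom; implicit H are not written.
Heavy atoms by element → Br:1, C:5, I:1, N:1.
Total: 8.

8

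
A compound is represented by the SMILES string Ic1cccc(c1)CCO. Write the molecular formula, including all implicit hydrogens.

C8H9IO

Walk through each heavy atom and fill implicit hydrogens from standard valence (C 4, N 3, O 2, S 2, halogen 1); for lowercase aromatic atoms, an aromatic c carries 1 H when it has two neighbours and 0 H with three, and aromatic n carries 0 H:
  atom 1: I (halogen, monovalent) → 0 H
  atom 2: aromatic c, 3 neighbours → 0 H
  atom 3: aromatic c, 2 neighbours → 1 H
  atom 4: aromatic c, 2 neighbours → 1 H
  atom 5: aromatic c, 2 neighbours → 1 H
  atom 6: aromatic c, 3 neighbours → 0 H
  atom 7: aromatic c, 2 neighbours → 1 H
  atom 8: C, bond orders sum to 2 (valence 4) → 2 H
  atom 9: C, bond orders sum to 2 (valence 4) → 2 H
  atom 10: O, bond orders sum to 1 (valence 2) → 1 H
Totals → C:8, H:9, I:1, O:1.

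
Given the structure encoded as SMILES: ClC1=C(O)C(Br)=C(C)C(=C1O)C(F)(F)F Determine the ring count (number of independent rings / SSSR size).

1

In SMILES, each pair of matching ring-closure digits denotes one ring-closing bond; the number of such bonds equals the number of independent rings.
Ring-closure bonds here: 1.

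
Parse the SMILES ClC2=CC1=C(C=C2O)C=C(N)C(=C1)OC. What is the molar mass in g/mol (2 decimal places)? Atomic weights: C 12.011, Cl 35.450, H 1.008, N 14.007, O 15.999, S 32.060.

223.66 g/mol

First, the molecular formula is C11H10ClNO2 (counting implicit H from valence).
  C: 11 × 12.011 = 132.121
  Cl: 1 × 35.450 = 35.450
  H: 10 × 1.008 = 10.080
  N: 1 × 14.007 = 14.007
  O: 2 × 15.999 = 31.998
Sum: 11×12.011 + 1×35.450 + 10×1.008 + 1×14.007 + 2×15.999 = 223.656 → 223.66 g/mol.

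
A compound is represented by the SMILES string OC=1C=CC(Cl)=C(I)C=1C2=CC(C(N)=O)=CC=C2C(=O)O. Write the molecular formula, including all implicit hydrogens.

C14H9ClINO4

Walk through each heavy atom and fill implicit hydrogens from standard valence (C 4, N 3, O 2, S 2, halogen 1):
  atom 1: O, bond orders sum to 1 (valence 2) → 1 H
  atom 2: C, bond orders sum to 4 (valence 4) → 0 H
  atom 3: C, bond orders sum to 3 (valence 4) → 1 H
  atom 4: C, bond orders sum to 3 (valence 4) → 1 H
  atom 5: C, bond orders sum to 4 (valence 4) → 0 H
  atom 6: Cl (halogen, monovalent) → 0 H
  atom 7: C, bond orders sum to 4 (valence 4) → 0 H
  atom 8: I (halogen, monovalent) → 0 H
  atom 9: C, bond orders sum to 4 (valence 4) → 0 H
  atom 10: C, bond orders sum to 4 (valence 4) → 0 H
  atom 11: C, bond orders sum to 3 (valence 4) → 1 H
  atom 12: C, bond orders sum to 4 (valence 4) → 0 H
  atom 13: C, bond orders sum to 4 (valence 4) → 0 H
  atom 14: N, bond orders sum to 1 (valence 3) → 2 H
  atom 15: O, bond orders sum to 2 (valence 2) → 0 H
  atom 16: C, bond orders sum to 3 (valence 4) → 1 H
  atom 17: C, bond orders sum to 3 (valence 4) → 1 H
  atom 18: C, bond orders sum to 4 (valence 4) → 0 H
  atom 19: C, bond orders sum to 4 (valence 4) → 0 H
  atom 20: O, bond orders sum to 2 (valence 2) → 0 H
  atom 21: O, bond orders sum to 1 (valence 2) → 1 H
Totals → C:14, H:9, Cl:1, I:1, N:1, O:4.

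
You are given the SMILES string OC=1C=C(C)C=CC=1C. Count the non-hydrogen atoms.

9

Every atom symbol written in the SMILES (organic subset) is one heavy atom; implicit H are not written.
Heavy atoms by element → C:8, O:1.
Total: 9.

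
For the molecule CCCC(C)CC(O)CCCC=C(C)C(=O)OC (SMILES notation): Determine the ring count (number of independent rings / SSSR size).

In SMILES, each pair of matching ring-closure digits denotes one ring-closing bond; the number of such bonds equals the number of independent rings.
Ring-closure bonds here: 0.

0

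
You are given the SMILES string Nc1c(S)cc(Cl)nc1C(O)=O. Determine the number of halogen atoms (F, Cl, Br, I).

Halogen atoms appear at heavy-atom position 7 (1×Cl).
Other groups present: 1 carboxylic acid, 1 primary amine, 1 thiol.
Halogen count: 1.

1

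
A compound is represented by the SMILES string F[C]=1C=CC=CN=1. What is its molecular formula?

Walk through each heavy atom and fill implicit hydrogens from standard valence (C 4, N 3, O 2, S 2, halogen 1):
  atom 1: F (halogen, monovalent) → 0 H
  atom 2: C with explicit H count 0
  atom 3: C, bond orders sum to 3 (valence 4) → 1 H
  atom 4: C, bond orders sum to 3 (valence 4) → 1 H
  atom 5: C, bond orders sum to 3 (valence 4) → 1 H
  atom 6: C, bond orders sum to 3 (valence 4) → 1 H
  atom 7: N, bond orders sum to 3 (valence 3) → 0 H
Totals → C:5, H:4, F:1, N:1.

C5H4FN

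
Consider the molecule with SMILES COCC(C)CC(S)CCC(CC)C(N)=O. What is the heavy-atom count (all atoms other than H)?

Every atom symbol written in the SMILES (organic subset) is one heavy atom; implicit H are not written.
Heavy atoms by element → C:12, N:1, O:2, S:1.
Total: 16.

16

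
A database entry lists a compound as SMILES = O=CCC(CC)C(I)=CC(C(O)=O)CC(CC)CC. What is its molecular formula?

Walk through each heavy atom and fill implicit hydrogens from standard valence (C 4, N 3, O 2, S 2, halogen 1):
  atom 1: O, bond orders sum to 2 (valence 2) → 0 H
  atom 2: C, bond orders sum to 3 (valence 4) → 1 H
  atom 3: C, bond orders sum to 2 (valence 4) → 2 H
  atom 4: C, bond orders sum to 3 (valence 4) → 1 H
  atom 5: C, bond orders sum to 2 (valence 4) → 2 H
  atom 6: C, bond orders sum to 1 (valence 4) → 3 H
  atom 7: C, bond orders sum to 4 (valence 4) → 0 H
  atom 8: I (halogen, monovalent) → 0 H
  atom 9: C, bond orders sum to 3 (valence 4) → 1 H
  atom 10: C, bond orders sum to 3 (valence 4) → 1 H
  atom 11: C, bond orders sum to 4 (valence 4) → 0 H
  atom 12: O, bond orders sum to 1 (valence 2) → 1 H
  atom 13: O, bond orders sum to 2 (valence 2) → 0 H
  atom 14: C, bond orders sum to 2 (valence 4) → 2 H
  atom 15: C, bond orders sum to 3 (valence 4) → 1 H
  atom 16: C, bond orders sum to 2 (valence 4) → 2 H
  atom 17: C, bond orders sum to 1 (valence 4) → 3 H
  atom 18: C, bond orders sum to 2 (valence 4) → 2 H
  atom 19: C, bond orders sum to 1 (valence 4) → 3 H
Totals → C:15, H:25, I:1, O:3.

C15H25IO3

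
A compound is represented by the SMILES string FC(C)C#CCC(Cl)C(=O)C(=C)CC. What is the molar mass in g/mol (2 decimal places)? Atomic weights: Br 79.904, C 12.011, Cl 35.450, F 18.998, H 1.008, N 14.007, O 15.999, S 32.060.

216.68 g/mol

First, the molecular formula is C11H14ClFO (counting implicit H from valence).
  C: 11 × 12.011 = 132.121
  Cl: 1 × 35.450 = 35.450
  F: 1 × 18.998 = 18.998
  H: 14 × 1.008 = 14.112
  O: 1 × 15.999 = 15.999
Sum: 11×12.011 + 1×35.450 + 1×18.998 + 14×1.008 + 1×15.999 = 216.680 → 216.68 g/mol.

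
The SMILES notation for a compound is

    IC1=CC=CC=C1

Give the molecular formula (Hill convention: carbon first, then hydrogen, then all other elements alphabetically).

C6H5I

Walk through each heavy atom and fill implicit hydrogens from standard valence (C 4, N 3, O 2, S 2, halogen 1):
  atom 1: I (halogen, monovalent) → 0 H
  atom 2: C, bond orders sum to 4 (valence 4) → 0 H
  atom 3: C, bond orders sum to 3 (valence 4) → 1 H
  atom 4: C, bond orders sum to 3 (valence 4) → 1 H
  atom 5: C, bond orders sum to 3 (valence 4) → 1 H
  atom 6: C, bond orders sum to 3 (valence 4) → 1 H
  atom 7: C, bond orders sum to 3 (valence 4) → 1 H
Totals → C:6, H:5, I:1.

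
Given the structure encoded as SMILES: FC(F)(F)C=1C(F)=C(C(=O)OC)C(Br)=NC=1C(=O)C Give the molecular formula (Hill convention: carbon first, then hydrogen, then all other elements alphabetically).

C10H6BrF4NO3

Walk through each heavy atom and fill implicit hydrogens from standard valence (C 4, N 3, O 2, S 2, halogen 1):
  atom 1: F (halogen, monovalent) → 0 H
  atom 2: C, bond orders sum to 4 (valence 4) → 0 H
  atom 3: F (halogen, monovalent) → 0 H
  atom 4: F (halogen, monovalent) → 0 H
  atom 5: C, bond orders sum to 4 (valence 4) → 0 H
  atom 6: C, bond orders sum to 4 (valence 4) → 0 H
  atom 7: F (halogen, monovalent) → 0 H
  atom 8: C, bond orders sum to 4 (valence 4) → 0 H
  atom 9: C, bond orders sum to 4 (valence 4) → 0 H
  atom 10: O, bond orders sum to 2 (valence 2) → 0 H
  atom 11: O, bond orders sum to 2 (valence 2) → 0 H
  atom 12: C, bond orders sum to 1 (valence 4) → 3 H
  atom 13: C, bond orders sum to 4 (valence 4) → 0 H
  atom 14: Br (halogen, monovalent) → 0 H
  atom 15: N, bond orders sum to 3 (valence 3) → 0 H
  atom 16: C, bond orders sum to 4 (valence 4) → 0 H
  atom 17: C, bond orders sum to 4 (valence 4) → 0 H
  atom 18: O, bond orders sum to 2 (valence 2) → 0 H
  atom 19: C, bond orders sum to 1 (valence 4) → 3 H
Totals → C:10, H:6, Br:1, F:4, N:1, O:3.
In Hill order: C10H6BrF4NO3.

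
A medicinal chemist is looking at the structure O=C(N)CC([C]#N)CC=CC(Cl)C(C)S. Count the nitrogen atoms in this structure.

2

Scan the SMILES for N atoms (remember two-letter symbols like Cl and Br are single atoms).
Nitrogen count: 2.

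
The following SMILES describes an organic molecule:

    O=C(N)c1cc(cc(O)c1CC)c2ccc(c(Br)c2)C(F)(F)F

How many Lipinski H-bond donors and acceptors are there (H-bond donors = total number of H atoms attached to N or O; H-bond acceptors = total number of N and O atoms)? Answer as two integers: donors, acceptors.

3, 3

Donors: find every N or O and count the H atoms it carries.
  atom 1 (O): bond orders sum to 2 → 0 H
  atom 3 (N): bond orders sum to 1 → 2 H
  atom 9 (O): bond orders sum to 1 → 1 H
Lipinski HBD = 3.
Acceptors: N atoms = 1, O atoms = 2 → HBA = 3.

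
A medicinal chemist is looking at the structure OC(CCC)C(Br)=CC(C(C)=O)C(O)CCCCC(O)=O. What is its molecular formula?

Walk through each heavy atom and fill implicit hydrogens from standard valence (C 4, N 3, O 2, S 2, halogen 1):
  atom 1: O, bond orders sum to 1 (valence 2) → 1 H
  atom 2: C, bond orders sum to 3 (valence 4) → 1 H
  atom 3: C, bond orders sum to 2 (valence 4) → 2 H
  atom 4: C, bond orders sum to 2 (valence 4) → 2 H
  atom 5: C, bond orders sum to 1 (valence 4) → 3 H
  atom 6: C, bond orders sum to 4 (valence 4) → 0 H
  atom 7: Br (halogen, monovalent) → 0 H
  atom 8: C, bond orders sum to 3 (valence 4) → 1 H
  atom 9: C, bond orders sum to 3 (valence 4) → 1 H
  atom 10: C, bond orders sum to 4 (valence 4) → 0 H
  atom 11: C, bond orders sum to 1 (valence 4) → 3 H
  atom 12: O, bond orders sum to 2 (valence 2) → 0 H
  atom 13: C, bond orders sum to 3 (valence 4) → 1 H
  atom 14: O, bond orders sum to 1 (valence 2) → 1 H
  atom 15: C, bond orders sum to 2 (valence 4) → 2 H
  atom 16: C, bond orders sum to 2 (valence 4) → 2 H
  atom 17: C, bond orders sum to 2 (valence 4) → 2 H
  atom 18: C, bond orders sum to 2 (valence 4) → 2 H
  atom 19: C, bond orders sum to 4 (valence 4) → 0 H
  atom 20: O, bond orders sum to 1 (valence 2) → 1 H
  atom 21: O, bond orders sum to 2 (valence 2) → 0 H
Totals → C:15, H:25, Br:1, O:5.
In Hill order: C15H25BrO5.

C15H25BrO5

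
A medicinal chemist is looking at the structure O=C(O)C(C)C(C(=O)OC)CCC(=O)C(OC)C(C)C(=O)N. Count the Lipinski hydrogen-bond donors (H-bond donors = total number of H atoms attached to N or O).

Donors: find every N or O and count the H atoms it carries.
  atom 1 (O): bond orders sum to 2 → 0 H
  atom 3 (O): bond orders sum to 1 → 1 H
  atom 8 (O): bond orders sum to 2 → 0 H
  atom 9 (O): bond orders sum to 2 → 0 H
  atom 14 (O): bond orders sum to 2 → 0 H
  atom 16 (O): bond orders sum to 2 → 0 H
  atom 21 (O): bond orders sum to 2 → 0 H
  atom 22 (N): bond orders sum to 1 → 2 H
Lipinski HBD = 3.

3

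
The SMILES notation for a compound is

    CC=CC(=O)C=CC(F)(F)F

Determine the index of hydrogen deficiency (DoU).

Degree of unsaturation = (number of rings) + (number of π bonds).
Ring closures in the SMILES: 0.
π bonds: 3 double bonds (each 1 DoU) → 3 DoU from unsaturation.
Total DoU = 0 + 3 = 3.

3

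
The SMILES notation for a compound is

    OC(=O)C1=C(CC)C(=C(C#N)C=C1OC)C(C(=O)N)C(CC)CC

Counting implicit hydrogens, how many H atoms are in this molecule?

Walk through each heavy atom and fill implicit hydrogens from standard valence (C 4, N 3, O 2, S 2, halogen 1):
  atom 1: O, bond orders sum to 1 (valence 2) → 1 H
  atom 2: C, bond orders sum to 4 (valence 4) → 0 H
  atom 3: O, bond orders sum to 2 (valence 2) → 0 H
  atom 4: C, bond orders sum to 4 (valence 4) → 0 H
  atom 5: C, bond orders sum to 4 (valence 4) → 0 H
  atom 6: C, bond orders sum to 2 (valence 4) → 2 H
  atom 7: C, bond orders sum to 1 (valence 4) → 3 H
  atom 8: C, bond orders sum to 4 (valence 4) → 0 H
  atom 9: C, bond orders sum to 4 (valence 4) → 0 H
  atom 10: C, bond orders sum to 4 (valence 4) → 0 H
  atom 11: N, bond orders sum to 3 (valence 3) → 0 H
  atom 12: C, bond orders sum to 3 (valence 4) → 1 H
  atom 13: C, bond orders sum to 4 (valence 4) → 0 H
  atom 14: O, bond orders sum to 2 (valence 2) → 0 H
  atom 15: C, bond orders sum to 1 (valence 4) → 3 H
  atom 16: C, bond orders sum to 3 (valence 4) → 1 H
  atom 17: C, bond orders sum to 4 (valence 4) → 0 H
  atom 18: O, bond orders sum to 2 (valence 2) → 0 H
  atom 19: N, bond orders sum to 1 (valence 3) → 2 H
  atom 20: C, bond orders sum to 3 (valence 4) → 1 H
  atom 21: C, bond orders sum to 2 (valence 4) → 2 H
  atom 22: C, bond orders sum to 1 (valence 4) → 3 H
  atom 23: C, bond orders sum to 2 (valence 4) → 2 H
  atom 24: C, bond orders sum to 1 (valence 4) → 3 H
Total hydrogens: 24.

24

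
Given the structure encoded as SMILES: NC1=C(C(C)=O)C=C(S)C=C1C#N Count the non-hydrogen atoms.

13

Every atom symbol written in the SMILES (organic subset) is one heavy atom; implicit H are not written.
Heavy atoms by element → C:9, N:2, O:1, S:1.
Total: 13.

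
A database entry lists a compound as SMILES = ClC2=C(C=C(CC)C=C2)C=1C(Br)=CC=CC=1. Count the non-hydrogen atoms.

16

Every atom symbol written in the SMILES (organic subset) is one heavy atom; implicit H are not written.
Heavy atoms by element → Br:1, C:14, Cl:1.
Total: 16.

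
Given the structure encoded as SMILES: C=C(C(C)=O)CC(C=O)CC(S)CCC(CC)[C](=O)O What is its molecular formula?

Walk through each heavy atom and fill implicit hydrogens from standard valence (C 4, N 3, O 2, S 2, halogen 1):
  atom 1: C, bond orders sum to 2 (valence 4) → 2 H
  atom 2: C, bond orders sum to 4 (valence 4) → 0 H
  atom 3: C, bond orders sum to 4 (valence 4) → 0 H
  atom 4: C, bond orders sum to 1 (valence 4) → 3 H
  atom 5: O, bond orders sum to 2 (valence 2) → 0 H
  atom 6: C, bond orders sum to 2 (valence 4) → 2 H
  atom 7: C, bond orders sum to 3 (valence 4) → 1 H
  atom 8: C, bond orders sum to 3 (valence 4) → 1 H
  atom 9: O, bond orders sum to 2 (valence 2) → 0 H
  atom 10: C, bond orders sum to 2 (valence 4) → 2 H
  atom 11: C, bond orders sum to 3 (valence 4) → 1 H
  atom 12: S, bond orders sum to 1 (valence 2) → 1 H
  atom 13: C, bond orders sum to 2 (valence 4) → 2 H
  atom 14: C, bond orders sum to 2 (valence 4) → 2 H
  atom 15: C, bond orders sum to 3 (valence 4) → 1 H
  atom 16: C, bond orders sum to 2 (valence 4) → 2 H
  atom 17: C, bond orders sum to 1 (valence 4) → 3 H
  atom 18: C with explicit H count 0
  atom 19: O, bond orders sum to 2 (valence 2) → 0 H
  atom 20: O, bond orders sum to 1 (valence 2) → 1 H
Totals → C:15, H:24, O:4, S:1.

C15H24O4S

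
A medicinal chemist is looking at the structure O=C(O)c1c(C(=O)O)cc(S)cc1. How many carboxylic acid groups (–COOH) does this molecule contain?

The carboxylic acid motif appears at heavy-atom positions 2, 6 in the SMILES.
Other groups present: 1 thiol.
Carboxylic acid count: 2.

2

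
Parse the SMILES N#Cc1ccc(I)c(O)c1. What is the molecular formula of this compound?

Walk through each heavy atom and fill implicit hydrogens from standard valence (C 4, N 3, O 2, S 2, halogen 1); for lowercase aromatic atoms, an aromatic c carries 1 H when it has two neighbours and 0 H with three, and aromatic n carries 0 H:
  atom 1: N, bond orders sum to 3 (valence 3) → 0 H
  atom 2: C, bond orders sum to 4 (valence 4) → 0 H
  atom 3: aromatic c, 3 neighbours → 0 H
  atom 4: aromatic c, 2 neighbours → 1 H
  atom 5: aromatic c, 2 neighbours → 1 H
  atom 6: aromatic c, 3 neighbours → 0 H
  atom 7: I (halogen, monovalent) → 0 H
  atom 8: aromatic c, 3 neighbours → 0 H
  atom 9: O, bond orders sum to 1 (valence 2) → 1 H
  atom 10: aromatic c, 2 neighbours → 1 H
Totals → C:7, H:4, I:1, N:1, O:1.

C7H4INO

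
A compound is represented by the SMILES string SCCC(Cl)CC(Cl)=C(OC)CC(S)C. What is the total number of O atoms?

1

Scan the SMILES for O atoms (remember two-letter symbols like Cl and Br are single atoms).
Oxygen count: 1.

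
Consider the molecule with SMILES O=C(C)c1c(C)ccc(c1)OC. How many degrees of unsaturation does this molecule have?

5

Molecular formula: C10H12O2.
DoU = (2C + 2 + N − H − X) / 2, where X is the halogen count and O/S are ignored.
    = (2·10 + 2 + 0 − 12 − 0) / 2 = 10 / 2 = 5.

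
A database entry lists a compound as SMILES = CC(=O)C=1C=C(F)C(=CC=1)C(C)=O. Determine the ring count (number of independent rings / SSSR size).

In SMILES, each pair of matching ring-closure digits denotes one ring-closing bond; the number of such bonds equals the number of independent rings.
Ring-closure bonds here: 1.

1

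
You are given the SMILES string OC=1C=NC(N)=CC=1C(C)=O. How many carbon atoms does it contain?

Count every carbon token in the SMILES (each C, including those in ring-closure positions and inside branches).
Carbon count: 7.

7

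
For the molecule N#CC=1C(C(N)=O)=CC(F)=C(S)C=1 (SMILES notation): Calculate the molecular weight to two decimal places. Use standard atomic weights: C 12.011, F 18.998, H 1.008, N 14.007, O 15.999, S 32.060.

First, the molecular formula is C8H5FN2OS (counting implicit H from valence).
  C: 8 × 12.011 = 96.088
  F: 1 × 18.998 = 18.998
  H: 5 × 1.008 = 5.040
  N: 2 × 14.007 = 28.014
  O: 1 × 15.999 = 15.999
  S: 1 × 32.060 = 32.060
Sum: 8×12.011 + 1×18.998 + 5×1.008 + 2×14.007 + 1×15.999 + 1×32.060 = 196.199 → 196.20 g/mol.

196.20 g/mol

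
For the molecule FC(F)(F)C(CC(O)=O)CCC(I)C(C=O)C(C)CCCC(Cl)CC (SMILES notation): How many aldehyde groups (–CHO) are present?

1

The aldehyde motif appears at heavy-atom position 15 in the SMILES.
Other groups present: 1 carboxylic acid.
Aldehyde count: 1.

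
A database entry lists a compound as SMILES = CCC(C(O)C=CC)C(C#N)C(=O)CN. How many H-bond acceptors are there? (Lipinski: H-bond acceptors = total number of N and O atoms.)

N atoms: 2; O atoms: 2.
Lipinski HBA = 2 + 2 = 4.

4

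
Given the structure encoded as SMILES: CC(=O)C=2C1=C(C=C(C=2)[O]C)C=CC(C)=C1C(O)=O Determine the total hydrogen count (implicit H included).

Walk through each heavy atom and fill implicit hydrogens from standard valence (C 4, N 3, O 2, S 2, halogen 1):
  atom 1: C, bond orders sum to 1 (valence 4) → 3 H
  atom 2: C, bond orders sum to 4 (valence 4) → 0 H
  atom 3: O, bond orders sum to 2 (valence 2) → 0 H
  atom 4: C, bond orders sum to 4 (valence 4) → 0 H
  atom 5: C, bond orders sum to 4 (valence 4) → 0 H
  atom 6: C, bond orders sum to 4 (valence 4) → 0 H
  atom 7: C, bond orders sum to 3 (valence 4) → 1 H
  atom 8: C, bond orders sum to 4 (valence 4) → 0 H
  atom 9: C, bond orders sum to 3 (valence 4) → 1 H
  atom 10: O with explicit H count 0
  atom 11: C, bond orders sum to 1 (valence 4) → 3 H
  atom 12: C, bond orders sum to 3 (valence 4) → 1 H
  atom 13: C, bond orders sum to 3 (valence 4) → 1 H
  atom 14: C, bond orders sum to 4 (valence 4) → 0 H
  atom 15: C, bond orders sum to 1 (valence 4) → 3 H
  atom 16: C, bond orders sum to 4 (valence 4) → 0 H
  atom 17: C, bond orders sum to 4 (valence 4) → 0 H
  atom 18: O, bond orders sum to 1 (valence 2) → 1 H
  atom 19: O, bond orders sum to 2 (valence 2) → 0 H
Total hydrogens: 14.

14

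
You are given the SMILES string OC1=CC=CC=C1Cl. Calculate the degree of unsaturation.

4

Degree of unsaturation = (number of rings) + (number of π bonds).
Ring closures in the SMILES: 1.
π bonds: 3 double bonds (each 1 DoU) → 3 DoU from unsaturation.
Total DoU = 1 + 3 = 4.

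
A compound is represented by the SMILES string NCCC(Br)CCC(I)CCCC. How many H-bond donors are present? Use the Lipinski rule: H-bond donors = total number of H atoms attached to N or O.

Donors: find every N or O and count the H atoms it carries.
  atom 1 (N): bond orders sum to 1 → 2 H
Lipinski HBD = 2.

2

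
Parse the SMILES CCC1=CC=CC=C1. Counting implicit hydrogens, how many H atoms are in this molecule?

Walk through each heavy atom and fill implicit hydrogens from standard valence (C 4, N 3, O 2, S 2, halogen 1):
  atom 1: C, bond orders sum to 1 (valence 4) → 3 H
  atom 2: C, bond orders sum to 2 (valence 4) → 2 H
  atom 3: C, bond orders sum to 4 (valence 4) → 0 H
  atom 4: C, bond orders sum to 3 (valence 4) → 1 H
  atom 5: C, bond orders sum to 3 (valence 4) → 1 H
  atom 6: C, bond orders sum to 3 (valence 4) → 1 H
  atom 7: C, bond orders sum to 3 (valence 4) → 1 H
  atom 8: C, bond orders sum to 3 (valence 4) → 1 H
Total hydrogens: 10.

10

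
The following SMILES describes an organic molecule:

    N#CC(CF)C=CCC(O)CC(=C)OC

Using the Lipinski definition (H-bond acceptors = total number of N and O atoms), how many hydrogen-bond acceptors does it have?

N atoms: 1; O atoms: 2.
Lipinski HBA = 1 + 2 = 3.

3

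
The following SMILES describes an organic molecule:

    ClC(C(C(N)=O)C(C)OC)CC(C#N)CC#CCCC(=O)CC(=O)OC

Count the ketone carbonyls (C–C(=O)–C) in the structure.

1

The ketone motif appears at heavy-atom position 20 in the SMILES.
Other groups present: 1 alkyne, 1 amide, 1 ester, 1 ether, 1 nitrile.
Ketone count: 1.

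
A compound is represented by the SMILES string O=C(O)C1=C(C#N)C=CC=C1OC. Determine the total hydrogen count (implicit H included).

7

Walk through each heavy atom and fill implicit hydrogens from standard valence (C 4, N 3, O 2, S 2, halogen 1):
  atom 1: O, bond orders sum to 2 (valence 2) → 0 H
  atom 2: C, bond orders sum to 4 (valence 4) → 0 H
  atom 3: O, bond orders sum to 1 (valence 2) → 1 H
  atom 4: C, bond orders sum to 4 (valence 4) → 0 H
  atom 5: C, bond orders sum to 4 (valence 4) → 0 H
  atom 6: C, bond orders sum to 4 (valence 4) → 0 H
  atom 7: N, bond orders sum to 3 (valence 3) → 0 H
  atom 8: C, bond orders sum to 3 (valence 4) → 1 H
  atom 9: C, bond orders sum to 3 (valence 4) → 1 H
  atom 10: C, bond orders sum to 3 (valence 4) → 1 H
  atom 11: C, bond orders sum to 4 (valence 4) → 0 H
  atom 12: O, bond orders sum to 2 (valence 2) → 0 H
  atom 13: C, bond orders sum to 1 (valence 4) → 3 H
Total hydrogens: 7.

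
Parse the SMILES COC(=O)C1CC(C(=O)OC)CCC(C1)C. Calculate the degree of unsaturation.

3

Molecular formula: C12H20O4.
DoU = (2C + 2 + N − H − X) / 2, where X is the halogen count and O/S are ignored.
    = (2·12 + 2 + 0 − 20 − 0) / 2 = 6 / 2 = 3.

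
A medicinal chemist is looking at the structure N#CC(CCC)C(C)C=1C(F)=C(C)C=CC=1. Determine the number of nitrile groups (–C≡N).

1

The nitrile motif appears at heavy-atom position 2 in the SMILES.
Nitrile count: 1.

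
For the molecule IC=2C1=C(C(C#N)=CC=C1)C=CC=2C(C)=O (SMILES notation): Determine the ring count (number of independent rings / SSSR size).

2

In SMILES, each pair of matching ring-closure digits denotes one ring-closing bond; the number of such bonds equals the number of independent rings.
Ring-closure bonds here: 2.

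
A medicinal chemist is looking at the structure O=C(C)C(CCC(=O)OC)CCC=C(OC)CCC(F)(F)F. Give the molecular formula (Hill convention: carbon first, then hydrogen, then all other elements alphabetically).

C15H23F3O4

Walk through each heavy atom and fill implicit hydrogens from standard valence (C 4, N 3, O 2, S 2, halogen 1):
  atom 1: O, bond orders sum to 2 (valence 2) → 0 H
  atom 2: C, bond orders sum to 4 (valence 4) → 0 H
  atom 3: C, bond orders sum to 1 (valence 4) → 3 H
  atom 4: C, bond orders sum to 3 (valence 4) → 1 H
  atom 5: C, bond orders sum to 2 (valence 4) → 2 H
  atom 6: C, bond orders sum to 2 (valence 4) → 2 H
  atom 7: C, bond orders sum to 4 (valence 4) → 0 H
  atom 8: O, bond orders sum to 2 (valence 2) → 0 H
  atom 9: O, bond orders sum to 2 (valence 2) → 0 H
  atom 10: C, bond orders sum to 1 (valence 4) → 3 H
  atom 11: C, bond orders sum to 2 (valence 4) → 2 H
  atom 12: C, bond orders sum to 2 (valence 4) → 2 H
  atom 13: C, bond orders sum to 3 (valence 4) → 1 H
  atom 14: C, bond orders sum to 4 (valence 4) → 0 H
  atom 15: O, bond orders sum to 2 (valence 2) → 0 H
  atom 16: C, bond orders sum to 1 (valence 4) → 3 H
  atom 17: C, bond orders sum to 2 (valence 4) → 2 H
  atom 18: C, bond orders sum to 2 (valence 4) → 2 H
  atom 19: C, bond orders sum to 4 (valence 4) → 0 H
  atom 20: F (halogen, monovalent) → 0 H
  atom 21: F (halogen, monovalent) → 0 H
  atom 22: F (halogen, monovalent) → 0 H
Totals → C:15, H:23, F:3, O:4.
In Hill order: C15H23F3O4.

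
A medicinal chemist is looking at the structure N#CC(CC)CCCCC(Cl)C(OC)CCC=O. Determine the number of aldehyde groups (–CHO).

The aldehyde motif appears at heavy-atom position 17 in the SMILES.
Other groups present: 1 ether, 1 nitrile.
Aldehyde count: 1.

1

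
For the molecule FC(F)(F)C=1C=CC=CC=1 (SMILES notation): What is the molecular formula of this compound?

C7H5F3

Walk through each heavy atom and fill implicit hydrogens from standard valence (C 4, N 3, O 2, S 2, halogen 1):
  atom 1: F (halogen, monovalent) → 0 H
  atom 2: C, bond orders sum to 4 (valence 4) → 0 H
  atom 3: F (halogen, monovalent) → 0 H
  atom 4: F (halogen, monovalent) → 0 H
  atom 5: C, bond orders sum to 4 (valence 4) → 0 H
  atom 6: C, bond orders sum to 3 (valence 4) → 1 H
  atom 7: C, bond orders sum to 3 (valence 4) → 1 H
  atom 8: C, bond orders sum to 3 (valence 4) → 1 H
  atom 9: C, bond orders sum to 3 (valence 4) → 1 H
  atom 10: C, bond orders sum to 3 (valence 4) → 1 H
Totals → C:7, H:5, F:3.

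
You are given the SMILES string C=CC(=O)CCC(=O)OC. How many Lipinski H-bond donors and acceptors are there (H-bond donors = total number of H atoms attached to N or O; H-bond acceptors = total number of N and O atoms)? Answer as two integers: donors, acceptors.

0, 3

Donors: find every N or O and count the H atoms it carries.
  atom 4 (O): bond orders sum to 2 → 0 H
  atom 8 (O): bond orders sum to 2 → 0 H
  atom 9 (O): bond orders sum to 2 → 0 H
Lipinski HBD = 0.
Acceptors: N atoms = 0, O atoms = 3 → HBA = 3.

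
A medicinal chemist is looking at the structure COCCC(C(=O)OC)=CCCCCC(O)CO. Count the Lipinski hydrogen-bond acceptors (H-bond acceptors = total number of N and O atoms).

N atoms: 0; O atoms: 5.
Lipinski HBA = 0 + 5 = 5.

5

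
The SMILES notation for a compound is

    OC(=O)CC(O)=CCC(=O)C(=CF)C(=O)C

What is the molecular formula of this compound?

Walk through each heavy atom and fill implicit hydrogens from standard valence (C 4, N 3, O 2, S 2, halogen 1):
  atom 1: O, bond orders sum to 1 (valence 2) → 1 H
  atom 2: C, bond orders sum to 4 (valence 4) → 0 H
  atom 3: O, bond orders sum to 2 (valence 2) → 0 H
  atom 4: C, bond orders sum to 2 (valence 4) → 2 H
  atom 5: C, bond orders sum to 4 (valence 4) → 0 H
  atom 6: O, bond orders sum to 1 (valence 2) → 1 H
  atom 7: C, bond orders sum to 3 (valence 4) → 1 H
  atom 8: C, bond orders sum to 2 (valence 4) → 2 H
  atom 9: C, bond orders sum to 4 (valence 4) → 0 H
  atom 10: O, bond orders sum to 2 (valence 2) → 0 H
  atom 11: C, bond orders sum to 4 (valence 4) → 0 H
  atom 12: C, bond orders sum to 3 (valence 4) → 1 H
  atom 13: F (halogen, monovalent) → 0 H
  atom 14: C, bond orders sum to 4 (valence 4) → 0 H
  atom 15: O, bond orders sum to 2 (valence 2) → 0 H
  atom 16: C, bond orders sum to 1 (valence 4) → 3 H
Totals → C:10, H:11, F:1, O:5.
In Hill order: C10H11FO5.

C10H11FO5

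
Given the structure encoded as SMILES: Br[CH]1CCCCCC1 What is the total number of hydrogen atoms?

Walk through each heavy atom and fill implicit hydrogens from standard valence (C 4, N 3, O 2, S 2, halogen 1):
  atom 1: Br (halogen, monovalent) → 0 H
  atom 2: C with explicit H count 1
  atom 3: C, bond orders sum to 2 (valence 4) → 2 H
  atom 4: C, bond orders sum to 2 (valence 4) → 2 H
  atom 5: C, bond orders sum to 2 (valence 4) → 2 H
  atom 6: C, bond orders sum to 2 (valence 4) → 2 H
  atom 7: C, bond orders sum to 2 (valence 4) → 2 H
  atom 8: C, bond orders sum to 2 (valence 4) → 2 H
Total hydrogens: 13.

13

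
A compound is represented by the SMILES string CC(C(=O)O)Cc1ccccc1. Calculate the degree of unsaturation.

Molecular formula: C10H12O2.
DoU = (2C + 2 + N − H − X) / 2, where X is the halogen count and O/S are ignored.
    = (2·10 + 2 + 0 − 12 − 0) / 2 = 10 / 2 = 5.

5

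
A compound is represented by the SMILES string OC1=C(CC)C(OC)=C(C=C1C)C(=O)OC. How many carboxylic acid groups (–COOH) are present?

Scan the SMILES for the carboxylic acid motif — none present.
Groups that are present: 1 ester, 1 ether, 1 hydroxyl.

0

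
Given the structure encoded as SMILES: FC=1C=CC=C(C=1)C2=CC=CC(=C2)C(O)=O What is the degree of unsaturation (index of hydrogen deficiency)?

Degree of unsaturation = (number of rings) + (number of π bonds).
Ring closures in the SMILES: 2.
π bonds: 7 double bonds (each 1 DoU) → 7 DoU from unsaturation.
Total DoU = 2 + 7 = 9.

9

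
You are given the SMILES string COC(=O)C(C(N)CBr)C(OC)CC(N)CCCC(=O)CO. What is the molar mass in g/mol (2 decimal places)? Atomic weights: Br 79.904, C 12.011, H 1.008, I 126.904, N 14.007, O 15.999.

383.28 g/mol

First, the molecular formula is C14H27BrN2O5 (counting implicit H from valence).
  Br: 1 × 79.904 = 79.904
  C: 14 × 12.011 = 168.154
  H: 27 × 1.008 = 27.216
  N: 2 × 14.007 = 28.014
  O: 5 × 15.999 = 79.995
Sum: 1×79.904 + 14×12.011 + 27×1.008 + 2×14.007 + 5×15.999 = 383.283 → 383.28 g/mol.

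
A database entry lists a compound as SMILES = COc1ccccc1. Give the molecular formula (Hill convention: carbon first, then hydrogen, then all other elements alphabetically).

Walk through each heavy atom and fill implicit hydrogens from standard valence (C 4, N 3, O 2, S 2, halogen 1); for lowercase aromatic atoms, an aromatic c carries 1 H when it has two neighbours and 0 H with three, and aromatic n carries 0 H:
  atom 1: C, bond orders sum to 1 (valence 4) → 3 H
  atom 2: O, bond orders sum to 2 (valence 2) → 0 H
  atom 3: aromatic c, 3 neighbours → 0 H
  atom 4: aromatic c, 2 neighbours → 1 H
  atom 5: aromatic c, 2 neighbours → 1 H
  atom 6: aromatic c, 2 neighbours → 1 H
  atom 7: aromatic c, 2 neighbours → 1 H
  atom 8: aromatic c, 2 neighbours → 1 H
Totals → C:7, H:8, O:1.

C7H8O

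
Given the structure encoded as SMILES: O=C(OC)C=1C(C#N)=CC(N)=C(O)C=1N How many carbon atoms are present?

9

Count every carbon token in the SMILES (each C, including those in ring-closure positions and inside branches).
Carbon count: 9.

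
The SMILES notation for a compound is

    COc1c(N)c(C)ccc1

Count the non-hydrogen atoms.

Every atom symbol written in the SMILES (organic subset) is one heavy atom; implicit H are not written.
Heavy atoms by element → C:8, N:1, O:1.
Total: 10.

10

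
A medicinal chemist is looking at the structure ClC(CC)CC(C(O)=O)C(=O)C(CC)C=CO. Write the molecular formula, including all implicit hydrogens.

C12H19ClO4

Walk through each heavy atom and fill implicit hydrogens from standard valence (C 4, N 3, O 2, S 2, halogen 1):
  atom 1: Cl (halogen, monovalent) → 0 H
  atom 2: C, bond orders sum to 3 (valence 4) → 1 H
  atom 3: C, bond orders sum to 2 (valence 4) → 2 H
  atom 4: C, bond orders sum to 1 (valence 4) → 3 H
  atom 5: C, bond orders sum to 2 (valence 4) → 2 H
  atom 6: C, bond orders sum to 3 (valence 4) → 1 H
  atom 7: C, bond orders sum to 4 (valence 4) → 0 H
  atom 8: O, bond orders sum to 1 (valence 2) → 1 H
  atom 9: O, bond orders sum to 2 (valence 2) → 0 H
  atom 10: C, bond orders sum to 4 (valence 4) → 0 H
  atom 11: O, bond orders sum to 2 (valence 2) → 0 H
  atom 12: C, bond orders sum to 3 (valence 4) → 1 H
  atom 13: C, bond orders sum to 2 (valence 4) → 2 H
  atom 14: C, bond orders sum to 1 (valence 4) → 3 H
  atom 15: C, bond orders sum to 3 (valence 4) → 1 H
  atom 16: C, bond orders sum to 3 (valence 4) → 1 H
  atom 17: O, bond orders sum to 1 (valence 2) → 1 H
Totals → C:12, H:19, Cl:1, O:4.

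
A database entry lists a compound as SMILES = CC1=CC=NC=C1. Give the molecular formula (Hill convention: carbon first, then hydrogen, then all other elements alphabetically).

C6H7N

Walk through each heavy atom and fill implicit hydrogens from standard valence (C 4, N 3, O 2, S 2, halogen 1):
  atom 1: C, bond orders sum to 1 (valence 4) → 3 H
  atom 2: C, bond orders sum to 4 (valence 4) → 0 H
  atom 3: C, bond orders sum to 3 (valence 4) → 1 H
  atom 4: C, bond orders sum to 3 (valence 4) → 1 H
  atom 5: N, bond orders sum to 3 (valence 3) → 0 H
  atom 6: C, bond orders sum to 3 (valence 4) → 1 H
  atom 7: C, bond orders sum to 3 (valence 4) → 1 H
Totals → C:6, H:7, N:1.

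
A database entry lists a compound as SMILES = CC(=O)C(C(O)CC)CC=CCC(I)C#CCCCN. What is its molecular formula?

C16H26INO2

Walk through each heavy atom and fill implicit hydrogens from standard valence (C 4, N 3, O 2, S 2, halogen 1):
  atom 1: C, bond orders sum to 1 (valence 4) → 3 H
  atom 2: C, bond orders sum to 4 (valence 4) → 0 H
  atom 3: O, bond orders sum to 2 (valence 2) → 0 H
  atom 4: C, bond orders sum to 3 (valence 4) → 1 H
  atom 5: C, bond orders sum to 3 (valence 4) → 1 H
  atom 6: O, bond orders sum to 1 (valence 2) → 1 H
  atom 7: C, bond orders sum to 2 (valence 4) → 2 H
  atom 8: C, bond orders sum to 1 (valence 4) → 3 H
  atom 9: C, bond orders sum to 2 (valence 4) → 2 H
  atom 10: C, bond orders sum to 3 (valence 4) → 1 H
  atom 11: C, bond orders sum to 3 (valence 4) → 1 H
  atom 12: C, bond orders sum to 2 (valence 4) → 2 H
  atom 13: C, bond orders sum to 3 (valence 4) → 1 H
  atom 14: I (halogen, monovalent) → 0 H
  atom 15: C, bond orders sum to 4 (valence 4) → 0 H
  atom 16: C, bond orders sum to 4 (valence 4) → 0 H
  atom 17: C, bond orders sum to 2 (valence 4) → 2 H
  atom 18: C, bond orders sum to 2 (valence 4) → 2 H
  atom 19: C, bond orders sum to 2 (valence 4) → 2 H
  atom 20: N, bond orders sum to 1 (valence 3) → 2 H
Totals → C:16, H:26, I:1, N:1, O:2.
In Hill order: C16H26INO2.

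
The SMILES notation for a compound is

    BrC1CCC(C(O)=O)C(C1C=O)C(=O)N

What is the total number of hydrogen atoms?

12

Walk through each heavy atom and fill implicit hydrogens from standard valence (C 4, N 3, O 2, S 2, halogen 1):
  atom 1: Br (halogen, monovalent) → 0 H
  atom 2: C, bond orders sum to 3 (valence 4) → 1 H
  atom 3: C, bond orders sum to 2 (valence 4) → 2 H
  atom 4: C, bond orders sum to 2 (valence 4) → 2 H
  atom 5: C, bond orders sum to 3 (valence 4) → 1 H
  atom 6: C, bond orders sum to 4 (valence 4) → 0 H
  atom 7: O, bond orders sum to 1 (valence 2) → 1 H
  atom 8: O, bond orders sum to 2 (valence 2) → 0 H
  atom 9: C, bond orders sum to 3 (valence 4) → 1 H
  atom 10: C, bond orders sum to 3 (valence 4) → 1 H
  atom 11: C, bond orders sum to 3 (valence 4) → 1 H
  atom 12: O, bond orders sum to 2 (valence 2) → 0 H
  atom 13: C, bond orders sum to 4 (valence 4) → 0 H
  atom 14: O, bond orders sum to 2 (valence 2) → 0 H
  atom 15: N, bond orders sum to 1 (valence 3) → 2 H
Total hydrogens: 12.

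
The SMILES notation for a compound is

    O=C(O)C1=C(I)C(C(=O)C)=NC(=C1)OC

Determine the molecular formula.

Walk through each heavy atom and fill implicit hydrogens from standard valence (C 4, N 3, O 2, S 2, halogen 1):
  atom 1: O, bond orders sum to 2 (valence 2) → 0 H
  atom 2: C, bond orders sum to 4 (valence 4) → 0 H
  atom 3: O, bond orders sum to 1 (valence 2) → 1 H
  atom 4: C, bond orders sum to 4 (valence 4) → 0 H
  atom 5: C, bond orders sum to 4 (valence 4) → 0 H
  atom 6: I (halogen, monovalent) → 0 H
  atom 7: C, bond orders sum to 4 (valence 4) → 0 H
  atom 8: C, bond orders sum to 4 (valence 4) → 0 H
  atom 9: O, bond orders sum to 2 (valence 2) → 0 H
  atom 10: C, bond orders sum to 1 (valence 4) → 3 H
  atom 11: N, bond orders sum to 3 (valence 3) → 0 H
  atom 12: C, bond orders sum to 4 (valence 4) → 0 H
  atom 13: C, bond orders sum to 3 (valence 4) → 1 H
  atom 14: O, bond orders sum to 2 (valence 2) → 0 H
  atom 15: C, bond orders sum to 1 (valence 4) → 3 H
Totals → C:9, H:8, I:1, N:1, O:4.
In Hill order: C9H8INO4.

C9H8INO4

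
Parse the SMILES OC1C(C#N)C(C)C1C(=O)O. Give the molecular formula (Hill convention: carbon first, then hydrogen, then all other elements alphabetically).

C7H9NO3

Walk through each heavy atom and fill implicit hydrogens from standard valence (C 4, N 3, O 2, S 2, halogen 1):
  atom 1: O, bond orders sum to 1 (valence 2) → 1 H
  atom 2: C, bond orders sum to 3 (valence 4) → 1 H
  atom 3: C, bond orders sum to 3 (valence 4) → 1 H
  atom 4: C, bond orders sum to 4 (valence 4) → 0 H
  atom 5: N, bond orders sum to 3 (valence 3) → 0 H
  atom 6: C, bond orders sum to 3 (valence 4) → 1 H
  atom 7: C, bond orders sum to 1 (valence 4) → 3 H
  atom 8: C, bond orders sum to 3 (valence 4) → 1 H
  atom 9: C, bond orders sum to 4 (valence 4) → 0 H
  atom 10: O, bond orders sum to 2 (valence 2) → 0 H
  atom 11: O, bond orders sum to 1 (valence 2) → 1 H
Totals → C:7, H:9, N:1, O:3.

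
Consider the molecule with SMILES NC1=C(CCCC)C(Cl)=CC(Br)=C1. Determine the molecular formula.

C10H13BrClN

Walk through each heavy atom and fill implicit hydrogens from standard valence (C 4, N 3, O 2, S 2, halogen 1):
  atom 1: N, bond orders sum to 1 (valence 3) → 2 H
  atom 2: C, bond orders sum to 4 (valence 4) → 0 H
  atom 3: C, bond orders sum to 4 (valence 4) → 0 H
  atom 4: C, bond orders sum to 2 (valence 4) → 2 H
  atom 5: C, bond orders sum to 2 (valence 4) → 2 H
  atom 6: C, bond orders sum to 2 (valence 4) → 2 H
  atom 7: C, bond orders sum to 1 (valence 4) → 3 H
  atom 8: C, bond orders sum to 4 (valence 4) → 0 H
  atom 9: Cl (halogen, monovalent) → 0 H
  atom 10: C, bond orders sum to 3 (valence 4) → 1 H
  atom 11: C, bond orders sum to 4 (valence 4) → 0 H
  atom 12: Br (halogen, monovalent) → 0 H
  atom 13: C, bond orders sum to 3 (valence 4) → 1 H
Totals → C:10, H:13, Br:1, Cl:1, N:1.
In Hill order: C10H13BrClN.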